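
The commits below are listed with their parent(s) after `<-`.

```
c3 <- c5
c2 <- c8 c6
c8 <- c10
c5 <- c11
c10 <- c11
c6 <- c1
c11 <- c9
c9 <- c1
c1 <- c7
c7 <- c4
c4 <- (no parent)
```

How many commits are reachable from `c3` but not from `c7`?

Reachable from c3: {c1, c11, c3, c4, c5, c7, c9}.
Reachable from c7: {c4, c7}.
In c3's history but not c7's: {c1, c11, c3, c5, c9} — 5 commits.

5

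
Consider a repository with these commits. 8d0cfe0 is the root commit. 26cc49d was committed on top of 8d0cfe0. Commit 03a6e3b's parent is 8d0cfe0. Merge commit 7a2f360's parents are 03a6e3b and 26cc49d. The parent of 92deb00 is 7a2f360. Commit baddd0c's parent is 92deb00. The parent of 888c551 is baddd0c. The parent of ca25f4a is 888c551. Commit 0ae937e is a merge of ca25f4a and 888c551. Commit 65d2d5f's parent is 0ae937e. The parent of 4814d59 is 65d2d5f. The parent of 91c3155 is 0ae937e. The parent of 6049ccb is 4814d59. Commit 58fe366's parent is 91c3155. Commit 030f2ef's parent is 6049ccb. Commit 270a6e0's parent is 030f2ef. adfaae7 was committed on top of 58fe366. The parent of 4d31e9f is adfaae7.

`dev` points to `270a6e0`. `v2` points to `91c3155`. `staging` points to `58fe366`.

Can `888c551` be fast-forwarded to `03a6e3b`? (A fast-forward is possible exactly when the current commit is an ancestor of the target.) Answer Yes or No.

No

A fast-forward from 888c551 to 03a6e3b is possible iff 888c551 is an ancestor of 03a6e3b.
Ancestors of 03a6e3b: {03a6e3b, 8d0cfe0}.
888c551 is not among them, so fast-forward is not possible.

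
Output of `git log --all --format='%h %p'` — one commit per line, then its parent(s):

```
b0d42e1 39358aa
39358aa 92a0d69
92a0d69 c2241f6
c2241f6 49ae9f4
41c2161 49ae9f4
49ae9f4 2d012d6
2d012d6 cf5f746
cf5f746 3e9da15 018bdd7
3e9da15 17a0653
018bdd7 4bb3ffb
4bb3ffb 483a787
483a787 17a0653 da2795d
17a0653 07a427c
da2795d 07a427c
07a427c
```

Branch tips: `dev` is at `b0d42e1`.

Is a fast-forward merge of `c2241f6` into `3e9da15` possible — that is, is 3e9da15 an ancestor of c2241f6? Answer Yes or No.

Yes

A fast-forward from 3e9da15 to c2241f6 is possible iff 3e9da15 is an ancestor of c2241f6.
Ancestors of c2241f6: {018bdd7, 07a427c, 17a0653, 2d012d6, 3e9da15, 483a787, 49ae9f4, 4bb3ffb, c2241f6, cf5f746, da2795d}.
3e9da15 is among them, so fast-forward is possible.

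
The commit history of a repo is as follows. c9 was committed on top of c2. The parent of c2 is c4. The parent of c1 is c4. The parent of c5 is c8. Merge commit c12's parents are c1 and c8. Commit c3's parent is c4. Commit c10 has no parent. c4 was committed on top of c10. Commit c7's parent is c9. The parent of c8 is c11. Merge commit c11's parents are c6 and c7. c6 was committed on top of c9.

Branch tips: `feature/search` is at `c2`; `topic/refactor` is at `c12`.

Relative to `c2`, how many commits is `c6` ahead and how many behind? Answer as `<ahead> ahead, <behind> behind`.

Reachable from c6: {c10, c2, c4, c6, c9}.
Reachable from c2: {c10, c2, c4}.
Only in c6's history (ahead): {c6, c9} — 2.
Only in c2's history (behind): {} — 0.

2 ahead, 0 behind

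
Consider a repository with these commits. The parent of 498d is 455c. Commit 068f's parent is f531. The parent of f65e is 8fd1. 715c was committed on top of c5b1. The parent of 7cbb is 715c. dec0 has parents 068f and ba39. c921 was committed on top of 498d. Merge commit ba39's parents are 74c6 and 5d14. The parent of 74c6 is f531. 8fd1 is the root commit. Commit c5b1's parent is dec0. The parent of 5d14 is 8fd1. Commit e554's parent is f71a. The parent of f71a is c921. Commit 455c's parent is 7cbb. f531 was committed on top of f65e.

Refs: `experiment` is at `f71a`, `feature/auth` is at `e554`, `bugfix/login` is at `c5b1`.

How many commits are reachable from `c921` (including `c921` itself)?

Walking parent pointers from c921: reachable set = {068f, 455c, 498d, 5d14, 715c, 74c6, 7cbb, 8fd1, ba39, c5b1, c921, dec0, f531, f65e}.
That is 14 commits.

14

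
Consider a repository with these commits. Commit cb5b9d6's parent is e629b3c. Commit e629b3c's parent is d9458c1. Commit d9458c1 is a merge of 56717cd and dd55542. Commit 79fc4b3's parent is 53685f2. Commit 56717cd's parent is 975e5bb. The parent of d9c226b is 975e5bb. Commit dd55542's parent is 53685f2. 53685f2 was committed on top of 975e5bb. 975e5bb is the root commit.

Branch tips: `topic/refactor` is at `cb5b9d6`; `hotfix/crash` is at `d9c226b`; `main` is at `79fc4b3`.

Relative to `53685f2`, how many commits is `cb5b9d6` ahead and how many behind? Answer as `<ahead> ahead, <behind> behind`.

Reachable from cb5b9d6: {53685f2, 56717cd, 975e5bb, cb5b9d6, d9458c1, dd55542, e629b3c}.
Reachable from 53685f2: {53685f2, 975e5bb}.
Only in cb5b9d6's history (ahead): {56717cd, cb5b9d6, d9458c1, dd55542, e629b3c} — 5.
Only in 53685f2's history (behind): {} — 0.

5 ahead, 0 behind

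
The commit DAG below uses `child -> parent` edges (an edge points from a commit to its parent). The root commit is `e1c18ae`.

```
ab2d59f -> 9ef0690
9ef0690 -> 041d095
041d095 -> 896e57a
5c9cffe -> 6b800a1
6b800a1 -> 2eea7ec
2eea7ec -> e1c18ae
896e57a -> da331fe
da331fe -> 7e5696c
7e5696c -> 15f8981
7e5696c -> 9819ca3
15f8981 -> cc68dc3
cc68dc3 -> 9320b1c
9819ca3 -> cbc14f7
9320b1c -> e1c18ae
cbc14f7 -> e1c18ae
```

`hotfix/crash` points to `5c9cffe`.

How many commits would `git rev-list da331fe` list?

Walking parent pointers from da331fe: reachable set = {15f8981, 7e5696c, 9320b1c, 9819ca3, cbc14f7, cc68dc3, da331fe, e1c18ae}.
That is 8 commits.

8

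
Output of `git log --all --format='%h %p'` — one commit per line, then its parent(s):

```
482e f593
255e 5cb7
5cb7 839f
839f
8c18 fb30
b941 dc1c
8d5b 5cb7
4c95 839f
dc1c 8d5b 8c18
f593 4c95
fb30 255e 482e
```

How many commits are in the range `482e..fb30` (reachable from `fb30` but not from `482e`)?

Reachable from fb30: {255e, 482e, 4c95, 5cb7, 839f, f593, fb30}.
Reachable from 482e: {482e, 4c95, 839f, f593}.
In fb30's history but not 482e's: {255e, 5cb7, fb30} — 3 commits.

3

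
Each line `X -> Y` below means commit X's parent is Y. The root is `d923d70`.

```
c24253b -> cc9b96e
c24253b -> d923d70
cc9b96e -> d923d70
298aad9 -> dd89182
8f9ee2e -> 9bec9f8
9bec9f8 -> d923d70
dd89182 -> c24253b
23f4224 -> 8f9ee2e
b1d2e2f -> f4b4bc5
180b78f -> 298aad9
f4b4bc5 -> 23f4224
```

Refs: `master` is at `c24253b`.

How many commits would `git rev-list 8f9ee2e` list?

3

Walking parent pointers from 8f9ee2e: reachable set = {8f9ee2e, 9bec9f8, d923d70}.
That is 3 commits.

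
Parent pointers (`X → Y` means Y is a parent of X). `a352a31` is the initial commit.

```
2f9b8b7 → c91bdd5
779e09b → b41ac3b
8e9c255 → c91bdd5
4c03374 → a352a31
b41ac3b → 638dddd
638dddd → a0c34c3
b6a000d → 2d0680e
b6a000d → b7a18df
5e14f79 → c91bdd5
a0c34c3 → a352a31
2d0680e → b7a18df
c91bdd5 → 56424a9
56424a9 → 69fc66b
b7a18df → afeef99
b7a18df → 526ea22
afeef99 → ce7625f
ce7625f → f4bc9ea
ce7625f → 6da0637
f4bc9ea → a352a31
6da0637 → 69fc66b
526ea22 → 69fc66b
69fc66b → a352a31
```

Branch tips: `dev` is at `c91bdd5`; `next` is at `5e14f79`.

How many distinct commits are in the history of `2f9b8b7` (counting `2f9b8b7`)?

Walking parent pointers from 2f9b8b7: reachable set = {2f9b8b7, 56424a9, 69fc66b, a352a31, c91bdd5}.
That is 5 commits.

5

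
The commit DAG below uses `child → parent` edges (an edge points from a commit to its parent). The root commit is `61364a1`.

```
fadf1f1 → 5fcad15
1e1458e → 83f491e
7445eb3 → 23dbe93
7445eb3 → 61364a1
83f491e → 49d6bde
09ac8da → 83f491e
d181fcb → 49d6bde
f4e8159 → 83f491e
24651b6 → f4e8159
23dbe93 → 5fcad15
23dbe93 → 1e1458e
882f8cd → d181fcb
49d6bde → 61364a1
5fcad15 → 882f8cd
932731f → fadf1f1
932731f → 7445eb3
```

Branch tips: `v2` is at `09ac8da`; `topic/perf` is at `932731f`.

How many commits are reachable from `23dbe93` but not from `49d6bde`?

Reachable from 23dbe93: {1e1458e, 23dbe93, 49d6bde, 5fcad15, 61364a1, 83f491e, 882f8cd, d181fcb}.
Reachable from 49d6bde: {49d6bde, 61364a1}.
In 23dbe93's history but not 49d6bde's: {1e1458e, 23dbe93, 5fcad15, 83f491e, 882f8cd, d181fcb} — 6 commits.

6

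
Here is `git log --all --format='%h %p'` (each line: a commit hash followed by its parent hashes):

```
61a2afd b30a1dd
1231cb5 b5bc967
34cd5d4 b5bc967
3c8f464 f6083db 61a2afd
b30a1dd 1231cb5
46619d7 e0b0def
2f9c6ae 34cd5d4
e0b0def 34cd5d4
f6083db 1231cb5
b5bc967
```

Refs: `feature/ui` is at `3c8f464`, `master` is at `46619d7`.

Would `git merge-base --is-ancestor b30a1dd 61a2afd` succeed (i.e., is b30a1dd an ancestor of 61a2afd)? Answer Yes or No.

Yes

Ancestors of 61a2afd (commits reachable by following parents): {1231cb5, 61a2afd, b30a1dd, b5bc967}.
b30a1dd is in that set, so it is an ancestor of 61a2afd.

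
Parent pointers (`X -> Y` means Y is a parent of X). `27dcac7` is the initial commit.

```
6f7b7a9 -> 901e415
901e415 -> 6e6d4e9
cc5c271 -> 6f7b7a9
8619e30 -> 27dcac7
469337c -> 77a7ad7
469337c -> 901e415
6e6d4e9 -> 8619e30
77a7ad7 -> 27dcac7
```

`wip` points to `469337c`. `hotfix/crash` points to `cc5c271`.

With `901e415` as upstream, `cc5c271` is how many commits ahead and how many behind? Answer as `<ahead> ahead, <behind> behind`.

Reachable from cc5c271: {27dcac7, 6e6d4e9, 6f7b7a9, 8619e30, 901e415, cc5c271}.
Reachable from 901e415: {27dcac7, 6e6d4e9, 8619e30, 901e415}.
Only in cc5c271's history (ahead): {6f7b7a9, cc5c271} — 2.
Only in 901e415's history (behind): {} — 0.

2 ahead, 0 behind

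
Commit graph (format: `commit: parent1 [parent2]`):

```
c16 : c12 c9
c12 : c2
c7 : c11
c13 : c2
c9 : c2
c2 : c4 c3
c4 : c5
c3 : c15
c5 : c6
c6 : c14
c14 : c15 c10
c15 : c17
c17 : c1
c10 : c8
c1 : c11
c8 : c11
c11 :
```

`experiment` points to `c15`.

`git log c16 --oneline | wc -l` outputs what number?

15

Walking parent pointers from c16: reachable set = {c1, c10, c11, c12, c14, c15, c16, c17, c2, c3, c4, c5, c6, c8, c9}.
That is 15 commits.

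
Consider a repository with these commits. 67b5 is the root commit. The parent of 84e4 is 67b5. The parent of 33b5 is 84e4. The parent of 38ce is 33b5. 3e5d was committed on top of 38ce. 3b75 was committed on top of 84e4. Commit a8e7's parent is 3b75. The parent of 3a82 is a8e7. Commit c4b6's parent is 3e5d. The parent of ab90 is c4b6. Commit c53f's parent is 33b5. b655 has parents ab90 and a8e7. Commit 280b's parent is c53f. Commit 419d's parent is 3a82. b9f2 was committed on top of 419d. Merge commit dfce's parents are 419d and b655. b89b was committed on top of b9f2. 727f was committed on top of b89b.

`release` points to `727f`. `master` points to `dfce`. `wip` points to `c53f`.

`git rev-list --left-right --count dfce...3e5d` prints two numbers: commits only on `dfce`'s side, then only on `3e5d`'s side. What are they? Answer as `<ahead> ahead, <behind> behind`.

8 ahead, 0 behind

Reachable from dfce: {33b5, 38ce, 3a82, 3b75, 3e5d, 419d, 67b5, 84e4, a8e7, ab90, b655, c4b6, dfce}.
Reachable from 3e5d: {33b5, 38ce, 3e5d, 67b5, 84e4}.
Only in dfce's history (ahead): {3a82, 3b75, 419d, a8e7, ab90, b655, c4b6, dfce} — 8.
Only in 3e5d's history (behind): {} — 0.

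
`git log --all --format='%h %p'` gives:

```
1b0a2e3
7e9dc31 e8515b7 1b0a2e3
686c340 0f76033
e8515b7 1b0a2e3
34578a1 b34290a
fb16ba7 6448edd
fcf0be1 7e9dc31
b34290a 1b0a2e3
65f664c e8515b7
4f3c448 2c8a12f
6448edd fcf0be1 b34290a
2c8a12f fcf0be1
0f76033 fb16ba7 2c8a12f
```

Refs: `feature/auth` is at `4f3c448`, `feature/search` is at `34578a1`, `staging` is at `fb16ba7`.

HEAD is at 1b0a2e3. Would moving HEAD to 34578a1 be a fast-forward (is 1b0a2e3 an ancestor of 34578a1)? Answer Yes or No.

A fast-forward from 1b0a2e3 to 34578a1 is possible iff 1b0a2e3 is an ancestor of 34578a1.
Ancestors of 34578a1: {1b0a2e3, 34578a1, b34290a}.
1b0a2e3 is among them, so fast-forward is possible.

Yes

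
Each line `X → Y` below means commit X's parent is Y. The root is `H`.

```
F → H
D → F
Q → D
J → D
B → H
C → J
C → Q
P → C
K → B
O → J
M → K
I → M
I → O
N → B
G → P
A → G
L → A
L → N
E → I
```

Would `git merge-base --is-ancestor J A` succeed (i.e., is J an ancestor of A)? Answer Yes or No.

Yes

Ancestors of A (commits reachable by following parents): {A, C, D, F, G, H, J, P, Q}.
J is in that set, so it is an ancestor of A.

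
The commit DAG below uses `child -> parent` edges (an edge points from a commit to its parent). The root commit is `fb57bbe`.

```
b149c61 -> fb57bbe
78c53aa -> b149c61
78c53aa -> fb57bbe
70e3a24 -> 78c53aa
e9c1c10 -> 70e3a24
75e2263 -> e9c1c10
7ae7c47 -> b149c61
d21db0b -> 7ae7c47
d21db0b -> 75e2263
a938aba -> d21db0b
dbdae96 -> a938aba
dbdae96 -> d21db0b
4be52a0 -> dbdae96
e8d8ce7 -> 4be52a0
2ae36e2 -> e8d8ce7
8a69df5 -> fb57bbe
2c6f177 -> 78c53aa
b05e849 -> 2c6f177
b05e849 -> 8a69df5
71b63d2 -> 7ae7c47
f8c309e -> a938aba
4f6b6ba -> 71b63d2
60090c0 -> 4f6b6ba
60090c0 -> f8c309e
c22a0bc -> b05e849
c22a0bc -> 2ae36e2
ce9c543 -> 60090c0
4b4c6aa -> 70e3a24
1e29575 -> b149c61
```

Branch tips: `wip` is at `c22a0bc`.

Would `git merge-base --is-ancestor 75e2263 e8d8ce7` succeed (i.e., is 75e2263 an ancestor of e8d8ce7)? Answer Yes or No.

Yes

Ancestors of e8d8ce7 (commits reachable by following parents): {4be52a0, 70e3a24, 75e2263, 78c53aa, 7ae7c47, a938aba, b149c61, d21db0b, dbdae96, e8d8ce7, e9c1c10, fb57bbe}.
75e2263 is in that set, so it is an ancestor of e8d8ce7.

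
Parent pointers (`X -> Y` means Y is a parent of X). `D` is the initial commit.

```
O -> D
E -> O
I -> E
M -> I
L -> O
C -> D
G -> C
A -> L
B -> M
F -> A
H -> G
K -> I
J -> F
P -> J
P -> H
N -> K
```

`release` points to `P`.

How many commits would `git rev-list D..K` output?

4

Reachable from K: {D, E, I, K, O}.
Reachable from D: {D}.
In K's history but not D's: {E, I, K, O} — 4 commits.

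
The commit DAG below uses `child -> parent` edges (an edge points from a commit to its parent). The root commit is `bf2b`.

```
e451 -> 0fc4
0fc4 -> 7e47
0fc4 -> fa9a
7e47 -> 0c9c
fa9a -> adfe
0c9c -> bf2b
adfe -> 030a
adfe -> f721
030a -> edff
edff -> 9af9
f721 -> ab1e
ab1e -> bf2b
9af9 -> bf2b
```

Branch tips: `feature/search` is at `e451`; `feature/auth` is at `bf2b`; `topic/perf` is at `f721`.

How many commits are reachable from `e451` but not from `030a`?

8

Reachable from e451: {030a, 0c9c, 0fc4, 7e47, 9af9, ab1e, adfe, bf2b, e451, edff, f721, fa9a}.
Reachable from 030a: {030a, 9af9, bf2b, edff}.
In e451's history but not 030a's: {0c9c, 0fc4, 7e47, ab1e, adfe, e451, f721, fa9a} — 8 commits.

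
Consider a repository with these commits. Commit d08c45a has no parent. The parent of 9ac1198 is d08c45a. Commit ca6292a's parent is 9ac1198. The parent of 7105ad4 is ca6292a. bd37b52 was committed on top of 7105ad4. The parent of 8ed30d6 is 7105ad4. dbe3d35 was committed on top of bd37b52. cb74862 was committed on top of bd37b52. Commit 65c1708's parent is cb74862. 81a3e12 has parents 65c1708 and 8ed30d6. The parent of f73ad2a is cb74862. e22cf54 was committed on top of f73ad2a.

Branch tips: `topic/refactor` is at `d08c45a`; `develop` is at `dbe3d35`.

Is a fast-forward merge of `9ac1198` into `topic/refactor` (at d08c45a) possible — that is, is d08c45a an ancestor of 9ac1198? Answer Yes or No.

Yes

A fast-forward from d08c45a to 9ac1198 is possible iff d08c45a is an ancestor of 9ac1198.
Ancestors of 9ac1198: {9ac1198, d08c45a}.
d08c45a is among them, so fast-forward is possible.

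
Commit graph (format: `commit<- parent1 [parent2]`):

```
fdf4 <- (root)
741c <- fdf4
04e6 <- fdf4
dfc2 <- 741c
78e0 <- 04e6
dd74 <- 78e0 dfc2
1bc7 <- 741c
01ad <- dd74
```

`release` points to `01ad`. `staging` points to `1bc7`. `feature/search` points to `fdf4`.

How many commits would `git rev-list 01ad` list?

Walking parent pointers from 01ad: reachable set = {01ad, 04e6, 741c, 78e0, dd74, dfc2, fdf4}.
That is 7 commits.

7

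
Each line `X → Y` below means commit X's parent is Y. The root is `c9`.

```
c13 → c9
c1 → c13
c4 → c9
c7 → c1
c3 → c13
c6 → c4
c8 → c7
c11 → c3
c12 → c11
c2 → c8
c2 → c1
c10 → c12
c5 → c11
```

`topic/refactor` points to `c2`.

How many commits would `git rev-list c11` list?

4

Walking parent pointers from c11: reachable set = {c11, c13, c3, c9}.
That is 4 commits.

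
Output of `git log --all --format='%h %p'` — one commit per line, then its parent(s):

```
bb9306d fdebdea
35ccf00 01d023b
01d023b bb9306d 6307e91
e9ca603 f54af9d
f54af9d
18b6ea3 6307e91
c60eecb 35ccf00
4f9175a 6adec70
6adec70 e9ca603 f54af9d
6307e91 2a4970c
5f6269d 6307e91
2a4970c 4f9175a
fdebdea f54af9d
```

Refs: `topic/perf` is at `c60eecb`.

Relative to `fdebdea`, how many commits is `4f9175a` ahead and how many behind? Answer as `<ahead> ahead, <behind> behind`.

Reachable from 4f9175a: {4f9175a, 6adec70, e9ca603, f54af9d}.
Reachable from fdebdea: {f54af9d, fdebdea}.
Only in 4f9175a's history (ahead): {4f9175a, 6adec70, e9ca603} — 3.
Only in fdebdea's history (behind): {fdebdea} — 1.

3 ahead, 1 behind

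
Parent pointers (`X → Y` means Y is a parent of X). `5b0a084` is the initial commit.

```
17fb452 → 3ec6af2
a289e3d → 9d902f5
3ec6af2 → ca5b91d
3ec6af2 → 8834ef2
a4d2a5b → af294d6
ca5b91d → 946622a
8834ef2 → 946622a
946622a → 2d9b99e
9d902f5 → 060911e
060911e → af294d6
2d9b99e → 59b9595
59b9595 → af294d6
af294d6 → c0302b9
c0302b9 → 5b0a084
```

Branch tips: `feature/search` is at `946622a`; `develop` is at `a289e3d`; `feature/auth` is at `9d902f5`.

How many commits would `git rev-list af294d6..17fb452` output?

7

Reachable from 17fb452: {17fb452, 2d9b99e, 3ec6af2, 59b9595, 5b0a084, 8834ef2, 946622a, af294d6, c0302b9, ca5b91d}.
Reachable from af294d6: {5b0a084, af294d6, c0302b9}.
In 17fb452's history but not af294d6's: {17fb452, 2d9b99e, 3ec6af2, 59b9595, 8834ef2, 946622a, ca5b91d} — 7 commits.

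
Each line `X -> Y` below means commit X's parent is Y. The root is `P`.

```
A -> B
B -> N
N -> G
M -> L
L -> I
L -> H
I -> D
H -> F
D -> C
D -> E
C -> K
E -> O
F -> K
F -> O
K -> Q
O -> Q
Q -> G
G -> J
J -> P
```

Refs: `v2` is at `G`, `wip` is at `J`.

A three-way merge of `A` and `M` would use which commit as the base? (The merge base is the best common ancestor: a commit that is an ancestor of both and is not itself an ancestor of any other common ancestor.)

Ancestors of A: {A, B, G, J, N, P}.
Ancestors of M: {C, D, E, F, G, H, I, J, K, L, M, O, P, Q}.
Common ancestors: {G, J, P}.
Among these, G is not an ancestor of any other common ancestor — it is the merge base.

G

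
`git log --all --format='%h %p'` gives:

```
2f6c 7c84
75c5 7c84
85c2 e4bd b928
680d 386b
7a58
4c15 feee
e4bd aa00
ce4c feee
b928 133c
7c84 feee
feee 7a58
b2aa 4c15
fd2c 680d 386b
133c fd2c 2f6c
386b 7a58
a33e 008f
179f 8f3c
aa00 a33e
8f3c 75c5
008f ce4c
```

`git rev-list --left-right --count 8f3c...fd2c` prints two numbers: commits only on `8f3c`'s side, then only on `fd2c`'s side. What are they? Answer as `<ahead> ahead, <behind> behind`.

Reachable from 8f3c: {75c5, 7a58, 7c84, 8f3c, feee}.
Reachable from fd2c: {386b, 680d, 7a58, fd2c}.
Only in 8f3c's history (ahead): {75c5, 7c84, 8f3c, feee} — 4.
Only in fd2c's history (behind): {386b, 680d, fd2c} — 3.

4 ahead, 3 behind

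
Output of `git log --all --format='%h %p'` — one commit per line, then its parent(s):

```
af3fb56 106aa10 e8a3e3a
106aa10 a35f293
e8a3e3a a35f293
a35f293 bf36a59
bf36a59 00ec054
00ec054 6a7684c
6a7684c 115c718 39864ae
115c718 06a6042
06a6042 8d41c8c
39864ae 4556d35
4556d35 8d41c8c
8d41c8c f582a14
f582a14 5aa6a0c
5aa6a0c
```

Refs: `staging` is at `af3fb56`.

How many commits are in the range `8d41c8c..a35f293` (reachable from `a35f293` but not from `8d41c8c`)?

Reachable from a35f293: {00ec054, 06a6042, 115c718, 39864ae, 4556d35, 5aa6a0c, 6a7684c, 8d41c8c, a35f293, bf36a59, f582a14}.
Reachable from 8d41c8c: {5aa6a0c, 8d41c8c, f582a14}.
In a35f293's history but not 8d41c8c's: {00ec054, 06a6042, 115c718, 39864ae, 4556d35, 6a7684c, a35f293, bf36a59} — 8 commits.

8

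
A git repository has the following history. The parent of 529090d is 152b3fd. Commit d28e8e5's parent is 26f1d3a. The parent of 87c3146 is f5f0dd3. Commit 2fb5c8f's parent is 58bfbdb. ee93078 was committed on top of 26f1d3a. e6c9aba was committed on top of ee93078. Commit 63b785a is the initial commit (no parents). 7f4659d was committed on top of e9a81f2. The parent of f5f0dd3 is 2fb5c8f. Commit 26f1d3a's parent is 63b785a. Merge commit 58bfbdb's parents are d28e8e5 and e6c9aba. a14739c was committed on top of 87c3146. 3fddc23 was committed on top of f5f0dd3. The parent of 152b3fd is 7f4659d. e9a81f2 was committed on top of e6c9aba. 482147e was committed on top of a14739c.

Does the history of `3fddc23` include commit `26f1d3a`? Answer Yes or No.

Yes

Ancestors of 3fddc23 (commits reachable by following parents): {26f1d3a, 2fb5c8f, 3fddc23, 58bfbdb, 63b785a, d28e8e5, e6c9aba, ee93078, f5f0dd3}.
26f1d3a is in that set, so it is an ancestor of 3fddc23.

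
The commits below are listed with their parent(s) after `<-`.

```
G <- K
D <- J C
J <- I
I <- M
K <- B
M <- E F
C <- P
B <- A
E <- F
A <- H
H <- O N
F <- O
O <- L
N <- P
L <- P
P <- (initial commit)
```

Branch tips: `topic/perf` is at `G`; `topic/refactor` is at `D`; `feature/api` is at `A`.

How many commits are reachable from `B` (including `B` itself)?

Walking parent pointers from B: reachable set = {A, B, H, L, N, O, P}.
That is 7 commits.

7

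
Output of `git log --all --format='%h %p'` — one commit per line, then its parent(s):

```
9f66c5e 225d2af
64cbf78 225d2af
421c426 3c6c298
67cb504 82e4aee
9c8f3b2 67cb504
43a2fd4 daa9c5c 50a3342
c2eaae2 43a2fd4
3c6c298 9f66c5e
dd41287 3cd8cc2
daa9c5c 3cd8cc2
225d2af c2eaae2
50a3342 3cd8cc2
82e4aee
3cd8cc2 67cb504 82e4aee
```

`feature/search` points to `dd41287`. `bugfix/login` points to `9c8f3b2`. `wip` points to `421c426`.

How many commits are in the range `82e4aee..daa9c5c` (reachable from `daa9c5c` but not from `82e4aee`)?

3

Reachable from daa9c5c: {3cd8cc2, 67cb504, 82e4aee, daa9c5c}.
Reachable from 82e4aee: {82e4aee}.
In daa9c5c's history but not 82e4aee's: {3cd8cc2, 67cb504, daa9c5c} — 3 commits.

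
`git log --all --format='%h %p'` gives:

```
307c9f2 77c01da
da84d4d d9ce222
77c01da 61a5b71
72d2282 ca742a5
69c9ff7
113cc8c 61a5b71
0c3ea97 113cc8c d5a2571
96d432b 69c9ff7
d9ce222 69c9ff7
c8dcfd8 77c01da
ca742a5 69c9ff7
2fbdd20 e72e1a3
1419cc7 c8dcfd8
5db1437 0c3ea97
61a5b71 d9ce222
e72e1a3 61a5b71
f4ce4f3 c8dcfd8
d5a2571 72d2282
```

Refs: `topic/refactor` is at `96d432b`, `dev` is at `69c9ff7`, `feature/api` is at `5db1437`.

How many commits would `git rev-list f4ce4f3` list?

6

Walking parent pointers from f4ce4f3: reachable set = {61a5b71, 69c9ff7, 77c01da, c8dcfd8, d9ce222, f4ce4f3}.
That is 6 commits.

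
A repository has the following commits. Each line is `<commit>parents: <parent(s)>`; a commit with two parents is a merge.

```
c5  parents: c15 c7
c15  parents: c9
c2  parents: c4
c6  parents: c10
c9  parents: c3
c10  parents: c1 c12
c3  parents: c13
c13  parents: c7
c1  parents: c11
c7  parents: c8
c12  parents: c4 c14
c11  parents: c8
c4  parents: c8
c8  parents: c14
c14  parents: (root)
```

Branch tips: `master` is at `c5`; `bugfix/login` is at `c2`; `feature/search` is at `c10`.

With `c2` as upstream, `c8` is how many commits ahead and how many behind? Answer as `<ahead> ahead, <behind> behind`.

Reachable from c8: {c14, c8}.
Reachable from c2: {c14, c2, c4, c8}.
Only in c8's history (ahead): {} — 0.
Only in c2's history (behind): {c2, c4} — 2.

0 ahead, 2 behind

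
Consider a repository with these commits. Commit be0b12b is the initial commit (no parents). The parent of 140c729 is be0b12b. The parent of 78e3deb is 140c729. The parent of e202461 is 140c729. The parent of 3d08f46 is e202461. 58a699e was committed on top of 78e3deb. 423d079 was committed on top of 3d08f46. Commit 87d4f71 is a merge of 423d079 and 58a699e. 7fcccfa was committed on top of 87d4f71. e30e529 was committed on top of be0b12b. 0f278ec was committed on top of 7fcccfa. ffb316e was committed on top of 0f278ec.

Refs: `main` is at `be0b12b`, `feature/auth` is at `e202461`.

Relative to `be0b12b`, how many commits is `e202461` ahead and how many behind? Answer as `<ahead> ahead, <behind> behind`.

Reachable from e202461: {140c729, be0b12b, e202461}.
Reachable from be0b12b: {be0b12b}.
Only in e202461's history (ahead): {140c729, e202461} — 2.
Only in be0b12b's history (behind): {} — 0.

2 ahead, 0 behind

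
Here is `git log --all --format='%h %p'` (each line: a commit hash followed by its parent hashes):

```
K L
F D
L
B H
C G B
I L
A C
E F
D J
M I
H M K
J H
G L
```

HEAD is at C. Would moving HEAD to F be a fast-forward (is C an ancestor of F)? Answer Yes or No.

No

A fast-forward from C to F is possible iff C is an ancestor of F.
Ancestors of F: {D, F, H, I, J, K, L, M}.
C is not among them, so fast-forward is not possible.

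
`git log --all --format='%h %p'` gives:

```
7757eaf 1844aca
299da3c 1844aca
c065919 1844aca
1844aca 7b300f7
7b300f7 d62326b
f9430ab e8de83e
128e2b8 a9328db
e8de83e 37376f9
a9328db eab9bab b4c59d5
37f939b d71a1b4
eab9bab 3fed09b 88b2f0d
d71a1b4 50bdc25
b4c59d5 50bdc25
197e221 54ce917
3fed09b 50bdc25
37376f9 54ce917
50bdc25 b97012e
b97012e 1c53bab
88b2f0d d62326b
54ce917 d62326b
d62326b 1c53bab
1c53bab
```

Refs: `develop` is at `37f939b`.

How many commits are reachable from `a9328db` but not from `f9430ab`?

Reachable from a9328db: {1c53bab, 3fed09b, 50bdc25, 88b2f0d, a9328db, b4c59d5, b97012e, d62326b, eab9bab}.
Reachable from f9430ab: {1c53bab, 37376f9, 54ce917, d62326b, e8de83e, f9430ab}.
In a9328db's history but not f9430ab's: {3fed09b, 50bdc25, 88b2f0d, a9328db, b4c59d5, b97012e, eab9bab} — 7 commits.

7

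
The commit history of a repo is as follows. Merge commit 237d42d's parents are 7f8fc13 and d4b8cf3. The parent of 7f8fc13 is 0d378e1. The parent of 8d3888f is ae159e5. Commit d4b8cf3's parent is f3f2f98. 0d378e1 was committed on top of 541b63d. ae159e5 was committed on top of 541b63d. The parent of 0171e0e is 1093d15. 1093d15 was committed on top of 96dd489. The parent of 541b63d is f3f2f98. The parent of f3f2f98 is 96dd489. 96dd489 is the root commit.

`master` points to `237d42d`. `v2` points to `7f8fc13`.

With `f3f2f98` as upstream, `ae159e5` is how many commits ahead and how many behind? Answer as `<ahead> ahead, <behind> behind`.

Reachable from ae159e5: {541b63d, 96dd489, ae159e5, f3f2f98}.
Reachable from f3f2f98: {96dd489, f3f2f98}.
Only in ae159e5's history (ahead): {541b63d, ae159e5} — 2.
Only in f3f2f98's history (behind): {} — 0.

2 ahead, 0 behind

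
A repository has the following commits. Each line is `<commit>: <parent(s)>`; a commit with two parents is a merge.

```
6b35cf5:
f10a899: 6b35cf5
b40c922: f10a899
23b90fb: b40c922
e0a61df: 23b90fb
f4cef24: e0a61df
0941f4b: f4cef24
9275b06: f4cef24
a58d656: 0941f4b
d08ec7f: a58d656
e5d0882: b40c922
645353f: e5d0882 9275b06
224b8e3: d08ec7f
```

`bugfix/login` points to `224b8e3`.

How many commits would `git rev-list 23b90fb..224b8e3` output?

Reachable from 224b8e3: {0941f4b, 224b8e3, 23b90fb, 6b35cf5, a58d656, b40c922, d08ec7f, e0a61df, f10a899, f4cef24}.
Reachable from 23b90fb: {23b90fb, 6b35cf5, b40c922, f10a899}.
In 224b8e3's history but not 23b90fb's: {0941f4b, 224b8e3, a58d656, d08ec7f, e0a61df, f4cef24} — 6 commits.

6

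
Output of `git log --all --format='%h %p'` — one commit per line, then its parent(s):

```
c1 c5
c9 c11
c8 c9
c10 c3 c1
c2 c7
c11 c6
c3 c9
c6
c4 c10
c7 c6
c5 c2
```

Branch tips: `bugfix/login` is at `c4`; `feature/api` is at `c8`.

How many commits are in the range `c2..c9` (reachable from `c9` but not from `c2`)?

2

Reachable from c9: {c11, c6, c9}.
Reachable from c2: {c2, c6, c7}.
In c9's history but not c2's: {c11, c9} — 2 commits.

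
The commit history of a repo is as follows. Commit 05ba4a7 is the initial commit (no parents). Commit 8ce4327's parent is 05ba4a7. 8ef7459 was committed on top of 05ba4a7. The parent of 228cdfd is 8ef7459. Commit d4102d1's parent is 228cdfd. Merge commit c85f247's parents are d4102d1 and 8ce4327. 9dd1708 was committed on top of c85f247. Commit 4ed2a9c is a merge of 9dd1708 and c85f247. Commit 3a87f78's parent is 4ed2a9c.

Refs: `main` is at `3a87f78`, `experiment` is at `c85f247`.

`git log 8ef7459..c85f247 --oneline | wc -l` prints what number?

Reachable from c85f247: {05ba4a7, 228cdfd, 8ce4327, 8ef7459, c85f247, d4102d1}.
Reachable from 8ef7459: {05ba4a7, 8ef7459}.
In c85f247's history but not 8ef7459's: {228cdfd, 8ce4327, c85f247, d4102d1} — 4 commits.

4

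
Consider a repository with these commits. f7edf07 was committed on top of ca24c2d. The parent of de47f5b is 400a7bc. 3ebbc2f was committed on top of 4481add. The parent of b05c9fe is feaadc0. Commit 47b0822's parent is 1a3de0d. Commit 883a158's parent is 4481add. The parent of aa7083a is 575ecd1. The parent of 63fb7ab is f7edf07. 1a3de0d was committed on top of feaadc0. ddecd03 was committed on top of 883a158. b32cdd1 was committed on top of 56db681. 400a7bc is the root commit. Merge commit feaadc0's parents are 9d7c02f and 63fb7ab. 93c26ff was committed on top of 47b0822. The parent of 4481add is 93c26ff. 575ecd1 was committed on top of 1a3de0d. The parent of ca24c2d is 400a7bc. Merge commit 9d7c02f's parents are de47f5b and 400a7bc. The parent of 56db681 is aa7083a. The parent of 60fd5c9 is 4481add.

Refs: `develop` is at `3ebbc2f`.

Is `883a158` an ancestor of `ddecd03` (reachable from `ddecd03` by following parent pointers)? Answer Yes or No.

Ancestors of ddecd03 (commits reachable by following parents): {1a3de0d, 400a7bc, 4481add, 47b0822, 63fb7ab, 883a158, 93c26ff, 9d7c02f, ca24c2d, ddecd03, de47f5b, f7edf07, feaadc0}.
883a158 is in that set, so it is an ancestor of ddecd03.

Yes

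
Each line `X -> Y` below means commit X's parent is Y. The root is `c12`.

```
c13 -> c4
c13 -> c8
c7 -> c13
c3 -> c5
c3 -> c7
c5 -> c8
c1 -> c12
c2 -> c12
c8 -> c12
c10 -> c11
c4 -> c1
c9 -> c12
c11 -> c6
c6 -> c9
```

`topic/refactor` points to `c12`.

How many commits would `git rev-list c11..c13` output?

4

Reachable from c13: {c1, c12, c13, c4, c8}.
Reachable from c11: {c11, c12, c6, c9}.
In c13's history but not c11's: {c1, c13, c4, c8} — 4 commits.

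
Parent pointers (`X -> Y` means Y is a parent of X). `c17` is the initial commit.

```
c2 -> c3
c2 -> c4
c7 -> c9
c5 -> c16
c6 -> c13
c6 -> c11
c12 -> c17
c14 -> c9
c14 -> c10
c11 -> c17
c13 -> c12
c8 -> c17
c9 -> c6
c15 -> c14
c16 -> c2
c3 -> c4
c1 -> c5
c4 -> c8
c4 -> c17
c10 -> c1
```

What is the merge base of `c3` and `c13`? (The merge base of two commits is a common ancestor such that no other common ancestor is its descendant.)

Ancestors of c3: {c17, c3, c4, c8}.
Ancestors of c13: {c12, c13, c17}.
Common ancestors: {c17}.
The only common ancestor is c17, so it is the merge base.

c17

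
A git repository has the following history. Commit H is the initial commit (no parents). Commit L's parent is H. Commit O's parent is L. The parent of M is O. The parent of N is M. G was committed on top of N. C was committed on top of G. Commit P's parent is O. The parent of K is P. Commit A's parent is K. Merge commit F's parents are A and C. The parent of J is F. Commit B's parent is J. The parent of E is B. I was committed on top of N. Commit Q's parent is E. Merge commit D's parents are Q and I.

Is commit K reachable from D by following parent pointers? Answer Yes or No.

Yes

Ancestors of D (commits reachable by following parents): {A, B, C, D, E, F, G, H, I, J, K, L, M, N, O, P, Q}.
K is in that set, so it is an ancestor of D.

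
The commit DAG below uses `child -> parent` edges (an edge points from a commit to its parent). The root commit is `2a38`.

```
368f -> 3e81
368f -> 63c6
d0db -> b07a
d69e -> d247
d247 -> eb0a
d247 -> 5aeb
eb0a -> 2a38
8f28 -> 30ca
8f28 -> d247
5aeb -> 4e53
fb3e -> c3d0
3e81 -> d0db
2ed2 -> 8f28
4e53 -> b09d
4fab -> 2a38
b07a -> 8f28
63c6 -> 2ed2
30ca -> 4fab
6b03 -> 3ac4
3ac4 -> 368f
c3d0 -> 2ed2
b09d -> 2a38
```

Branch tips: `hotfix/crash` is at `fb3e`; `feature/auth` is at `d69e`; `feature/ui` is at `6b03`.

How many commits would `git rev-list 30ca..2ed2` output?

Reachable from 2ed2: {2a38, 2ed2, 30ca, 4e53, 4fab, 5aeb, 8f28, b09d, d247, eb0a}.
Reachable from 30ca: {2a38, 30ca, 4fab}.
In 2ed2's history but not 30ca's: {2ed2, 4e53, 5aeb, 8f28, b09d, d247, eb0a} — 7 commits.

7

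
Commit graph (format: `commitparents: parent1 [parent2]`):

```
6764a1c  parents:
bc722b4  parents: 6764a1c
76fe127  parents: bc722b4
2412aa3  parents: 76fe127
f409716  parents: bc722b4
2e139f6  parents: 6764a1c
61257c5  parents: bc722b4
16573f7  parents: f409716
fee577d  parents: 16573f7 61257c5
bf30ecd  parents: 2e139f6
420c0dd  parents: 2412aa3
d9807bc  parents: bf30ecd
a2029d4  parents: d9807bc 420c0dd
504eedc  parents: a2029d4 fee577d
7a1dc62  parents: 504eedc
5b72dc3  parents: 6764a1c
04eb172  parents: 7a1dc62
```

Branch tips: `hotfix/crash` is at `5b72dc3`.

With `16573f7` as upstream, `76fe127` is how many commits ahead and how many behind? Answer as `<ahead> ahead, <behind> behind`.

1 ahead, 2 behind

Reachable from 76fe127: {6764a1c, 76fe127, bc722b4}.
Reachable from 16573f7: {16573f7, 6764a1c, bc722b4, f409716}.
Only in 76fe127's history (ahead): {76fe127} — 1.
Only in 16573f7's history (behind): {16573f7, f409716} — 2.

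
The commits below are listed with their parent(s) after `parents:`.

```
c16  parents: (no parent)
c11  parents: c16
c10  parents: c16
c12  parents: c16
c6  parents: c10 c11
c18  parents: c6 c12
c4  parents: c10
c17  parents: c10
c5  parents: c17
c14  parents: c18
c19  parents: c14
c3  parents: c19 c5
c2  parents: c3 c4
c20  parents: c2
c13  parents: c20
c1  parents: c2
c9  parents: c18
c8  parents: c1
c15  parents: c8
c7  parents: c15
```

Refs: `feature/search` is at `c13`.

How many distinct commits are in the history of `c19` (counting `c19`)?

8

Walking parent pointers from c19: reachable set = {c10, c11, c12, c14, c16, c18, c19, c6}.
That is 8 commits.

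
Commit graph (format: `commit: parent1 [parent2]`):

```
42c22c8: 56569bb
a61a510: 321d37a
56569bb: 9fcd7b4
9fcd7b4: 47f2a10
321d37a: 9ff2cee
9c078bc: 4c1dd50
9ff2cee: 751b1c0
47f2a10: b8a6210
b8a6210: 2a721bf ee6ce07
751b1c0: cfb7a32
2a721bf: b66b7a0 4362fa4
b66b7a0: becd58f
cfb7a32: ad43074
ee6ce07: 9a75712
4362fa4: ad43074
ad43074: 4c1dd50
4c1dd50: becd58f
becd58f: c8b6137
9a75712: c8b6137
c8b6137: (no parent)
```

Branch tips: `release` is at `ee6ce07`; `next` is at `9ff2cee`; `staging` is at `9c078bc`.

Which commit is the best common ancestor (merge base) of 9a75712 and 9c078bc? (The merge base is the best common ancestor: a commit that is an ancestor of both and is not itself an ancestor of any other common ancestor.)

c8b6137

Ancestors of 9a75712: {9a75712, c8b6137}.
Ancestors of 9c078bc: {4c1dd50, 9c078bc, becd58f, c8b6137}.
Common ancestors: {c8b6137}.
The only common ancestor is c8b6137, so it is the merge base.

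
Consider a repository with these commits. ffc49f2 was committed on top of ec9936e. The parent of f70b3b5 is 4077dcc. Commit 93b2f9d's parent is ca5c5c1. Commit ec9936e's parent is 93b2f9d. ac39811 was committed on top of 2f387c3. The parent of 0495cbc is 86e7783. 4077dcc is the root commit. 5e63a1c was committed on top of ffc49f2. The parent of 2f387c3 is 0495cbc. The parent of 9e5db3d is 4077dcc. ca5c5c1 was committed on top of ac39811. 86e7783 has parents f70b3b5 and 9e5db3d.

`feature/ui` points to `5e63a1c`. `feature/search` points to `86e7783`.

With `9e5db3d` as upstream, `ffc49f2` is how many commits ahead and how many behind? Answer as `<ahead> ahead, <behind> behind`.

9 ahead, 0 behind

Reachable from ffc49f2: {0495cbc, 2f387c3, 4077dcc, 86e7783, 93b2f9d, 9e5db3d, ac39811, ca5c5c1, ec9936e, f70b3b5, ffc49f2}.
Reachable from 9e5db3d: {4077dcc, 9e5db3d}.
Only in ffc49f2's history (ahead): {0495cbc, 2f387c3, 86e7783, 93b2f9d, ac39811, ca5c5c1, ec9936e, f70b3b5, ffc49f2} — 9.
Only in 9e5db3d's history (behind): {} — 0.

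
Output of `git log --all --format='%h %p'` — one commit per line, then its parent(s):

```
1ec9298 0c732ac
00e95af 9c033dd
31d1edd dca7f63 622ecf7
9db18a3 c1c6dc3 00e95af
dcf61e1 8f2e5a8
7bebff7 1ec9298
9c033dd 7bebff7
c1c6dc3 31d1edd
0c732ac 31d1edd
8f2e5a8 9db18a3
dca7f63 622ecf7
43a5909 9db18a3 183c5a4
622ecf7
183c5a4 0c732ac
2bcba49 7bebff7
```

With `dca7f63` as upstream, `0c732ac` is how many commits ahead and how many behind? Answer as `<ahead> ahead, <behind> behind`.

Reachable from 0c732ac: {0c732ac, 31d1edd, 622ecf7, dca7f63}.
Reachable from dca7f63: {622ecf7, dca7f63}.
Only in 0c732ac's history (ahead): {0c732ac, 31d1edd} — 2.
Only in dca7f63's history (behind): {} — 0.

2 ahead, 0 behind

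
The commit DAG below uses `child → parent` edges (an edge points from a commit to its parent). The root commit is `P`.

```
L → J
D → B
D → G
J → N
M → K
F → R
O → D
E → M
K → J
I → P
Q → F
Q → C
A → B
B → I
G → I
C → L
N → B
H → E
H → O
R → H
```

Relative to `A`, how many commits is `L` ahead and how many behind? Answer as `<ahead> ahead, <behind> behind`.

3 ahead, 1 behind

Reachable from L: {B, I, J, L, N, P}.
Reachable from A: {A, B, I, P}.
Only in L's history (ahead): {J, L, N} — 3.
Only in A's history (behind): {A} — 1.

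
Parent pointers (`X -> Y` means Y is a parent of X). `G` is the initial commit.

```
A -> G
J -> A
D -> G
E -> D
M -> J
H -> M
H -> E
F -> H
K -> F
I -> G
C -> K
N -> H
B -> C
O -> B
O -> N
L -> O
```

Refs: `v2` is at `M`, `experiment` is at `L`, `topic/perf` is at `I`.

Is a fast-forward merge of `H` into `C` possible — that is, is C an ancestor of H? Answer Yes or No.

A fast-forward from C to H is possible iff C is an ancestor of H.
Ancestors of H: {A, D, E, G, H, J, M}.
C is not among them, so fast-forward is not possible.

No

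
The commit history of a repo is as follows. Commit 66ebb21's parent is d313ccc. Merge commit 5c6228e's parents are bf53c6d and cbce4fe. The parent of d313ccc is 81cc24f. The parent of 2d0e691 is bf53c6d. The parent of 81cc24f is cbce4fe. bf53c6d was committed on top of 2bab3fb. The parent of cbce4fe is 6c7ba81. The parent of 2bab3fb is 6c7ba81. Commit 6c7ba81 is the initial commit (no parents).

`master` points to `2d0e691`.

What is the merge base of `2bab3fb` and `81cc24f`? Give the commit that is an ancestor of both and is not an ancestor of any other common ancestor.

Ancestors of 2bab3fb: {2bab3fb, 6c7ba81}.
Ancestors of 81cc24f: {6c7ba81, 81cc24f, cbce4fe}.
Common ancestors: {6c7ba81}.
The only common ancestor is 6c7ba81, so it is the merge base.

6c7ba81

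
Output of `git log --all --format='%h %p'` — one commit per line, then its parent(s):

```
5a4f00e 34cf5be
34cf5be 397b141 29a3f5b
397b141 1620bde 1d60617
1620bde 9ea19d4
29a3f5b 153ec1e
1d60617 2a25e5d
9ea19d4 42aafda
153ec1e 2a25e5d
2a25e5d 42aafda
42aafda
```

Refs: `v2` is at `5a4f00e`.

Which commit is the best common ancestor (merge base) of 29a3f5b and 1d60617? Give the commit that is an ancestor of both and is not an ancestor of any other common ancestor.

Ancestors of 29a3f5b: {153ec1e, 29a3f5b, 2a25e5d, 42aafda}.
Ancestors of 1d60617: {1d60617, 2a25e5d, 42aafda}.
Common ancestors: {2a25e5d, 42aafda}.
Among these, 2a25e5d is not an ancestor of any other common ancestor — it is the merge base.

2a25e5d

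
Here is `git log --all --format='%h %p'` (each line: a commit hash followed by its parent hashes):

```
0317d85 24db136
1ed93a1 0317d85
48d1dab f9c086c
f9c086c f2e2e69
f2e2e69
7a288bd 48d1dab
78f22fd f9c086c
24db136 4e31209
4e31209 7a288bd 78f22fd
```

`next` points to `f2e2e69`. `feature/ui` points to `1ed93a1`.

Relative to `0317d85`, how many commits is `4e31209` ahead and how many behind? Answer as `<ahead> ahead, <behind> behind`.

Reachable from 4e31209: {48d1dab, 4e31209, 78f22fd, 7a288bd, f2e2e69, f9c086c}.
Reachable from 0317d85: {0317d85, 24db136, 48d1dab, 4e31209, 78f22fd, 7a288bd, f2e2e69, f9c086c}.
Only in 4e31209's history (ahead): {} — 0.
Only in 0317d85's history (behind): {0317d85, 24db136} — 2.

0 ahead, 2 behind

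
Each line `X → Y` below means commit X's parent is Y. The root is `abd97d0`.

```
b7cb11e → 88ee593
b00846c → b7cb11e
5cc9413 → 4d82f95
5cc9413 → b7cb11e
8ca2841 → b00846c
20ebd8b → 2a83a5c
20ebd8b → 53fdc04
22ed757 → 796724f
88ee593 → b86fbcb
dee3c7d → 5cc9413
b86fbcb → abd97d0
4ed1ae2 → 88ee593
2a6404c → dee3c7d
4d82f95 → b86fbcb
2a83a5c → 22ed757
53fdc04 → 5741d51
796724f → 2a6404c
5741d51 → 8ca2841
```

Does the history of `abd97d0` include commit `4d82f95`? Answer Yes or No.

Ancestors of abd97d0: {abd97d0}.
4d82f95 is not in that set, so it is not an ancestor of abd97d0.

No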